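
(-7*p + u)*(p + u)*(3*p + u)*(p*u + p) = -21*p^4*u - 21*p^4 - 25*p^3*u^2 - 25*p^3*u - 3*p^2*u^3 - 3*p^2*u^2 + p*u^4 + p*u^3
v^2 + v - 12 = (v - 3)*(v + 4)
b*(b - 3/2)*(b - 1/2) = b^3 - 2*b^2 + 3*b/4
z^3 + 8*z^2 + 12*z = z*(z + 2)*(z + 6)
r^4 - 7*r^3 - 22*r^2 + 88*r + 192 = (r - 8)*(r - 4)*(r + 2)*(r + 3)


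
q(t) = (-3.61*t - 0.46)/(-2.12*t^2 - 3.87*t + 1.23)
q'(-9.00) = -0.03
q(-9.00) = -0.24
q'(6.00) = -0.03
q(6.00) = 0.23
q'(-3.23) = -1.13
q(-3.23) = -1.34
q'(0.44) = -10.97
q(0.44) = 2.32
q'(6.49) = -0.03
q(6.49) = 0.21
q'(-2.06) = -819.07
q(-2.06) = 33.91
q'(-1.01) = -1.36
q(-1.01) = 1.07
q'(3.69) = -0.07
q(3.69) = 0.33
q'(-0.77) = -1.06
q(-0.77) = 0.79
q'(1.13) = -0.53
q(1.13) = 0.78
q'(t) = (-3.61*t - 0.46)*(4.24*t + 3.87)/(-2.12*t^2 - 3.87*t + 1.23)^2 - 3.61/(-2.12*t^2 - 3.87*t + 1.23) = (7.6532*t^2 + 13.9707*t - (3.61*t + 0.46)*(4.24*t + 3.87) - 4.4403)/(2.12*t^2 + 3.87*t - 1.23)^2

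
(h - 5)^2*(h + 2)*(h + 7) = h^4 - h^3 - 51*h^2 + 85*h + 350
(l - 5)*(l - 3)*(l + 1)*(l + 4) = l^4 - 3*l^3 - 21*l^2 + 43*l + 60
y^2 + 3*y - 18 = (y - 3)*(y + 6)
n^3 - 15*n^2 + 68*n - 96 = (n - 8)*(n - 4)*(n - 3)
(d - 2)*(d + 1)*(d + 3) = d^3 + 2*d^2 - 5*d - 6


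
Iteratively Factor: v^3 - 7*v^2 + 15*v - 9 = (v - 3)*(v^2 - 4*v + 3) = (v - 3)^2*(v - 1)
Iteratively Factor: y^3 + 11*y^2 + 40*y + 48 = (y + 3)*(y^2 + 8*y + 16) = (y + 3)*(y + 4)*(y + 4)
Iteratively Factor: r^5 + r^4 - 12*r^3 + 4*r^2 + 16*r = (r - 2)*(r^4 + 3*r^3 - 6*r^2 - 8*r) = (r - 2)*(r + 4)*(r^3 - r^2 - 2*r) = r*(r - 2)*(r + 4)*(r^2 - r - 2) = r*(r - 2)*(r + 1)*(r + 4)*(r - 2)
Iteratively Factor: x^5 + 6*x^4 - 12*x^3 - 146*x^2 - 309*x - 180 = (x + 3)*(x^4 + 3*x^3 - 21*x^2 - 83*x - 60) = (x + 3)^2*(x^3 - 21*x - 20) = (x - 5)*(x + 3)^2*(x^2 + 5*x + 4) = (x - 5)*(x + 1)*(x + 3)^2*(x + 4)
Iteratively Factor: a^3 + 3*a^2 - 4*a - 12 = (a + 2)*(a^2 + a - 6) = (a - 2)*(a + 2)*(a + 3)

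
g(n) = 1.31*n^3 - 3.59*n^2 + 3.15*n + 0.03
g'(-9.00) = 386.10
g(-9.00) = -1274.10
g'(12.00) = 482.91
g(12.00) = 1784.55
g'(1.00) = -0.10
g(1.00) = 0.90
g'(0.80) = -0.08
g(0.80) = 0.92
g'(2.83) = 14.31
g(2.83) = 9.88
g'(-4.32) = 107.51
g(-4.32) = -186.19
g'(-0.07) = 3.67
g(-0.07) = -0.21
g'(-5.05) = 139.63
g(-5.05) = -276.14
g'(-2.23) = 38.70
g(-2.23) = -39.37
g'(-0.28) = 5.47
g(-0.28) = -1.16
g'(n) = 3.93*n^2 - 7.18*n + 3.15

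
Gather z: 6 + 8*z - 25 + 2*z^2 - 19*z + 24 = 2*z^2 - 11*z + 5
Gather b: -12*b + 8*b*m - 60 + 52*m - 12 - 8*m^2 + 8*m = b*(8*m - 12) - 8*m^2 + 60*m - 72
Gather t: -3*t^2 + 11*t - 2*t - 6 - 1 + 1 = -3*t^2 + 9*t - 6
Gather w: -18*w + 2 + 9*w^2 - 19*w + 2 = 9*w^2 - 37*w + 4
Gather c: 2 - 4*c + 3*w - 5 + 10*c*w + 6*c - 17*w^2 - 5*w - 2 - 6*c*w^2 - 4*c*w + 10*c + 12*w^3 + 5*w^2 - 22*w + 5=c*(-6*w^2 + 6*w + 12) + 12*w^3 - 12*w^2 - 24*w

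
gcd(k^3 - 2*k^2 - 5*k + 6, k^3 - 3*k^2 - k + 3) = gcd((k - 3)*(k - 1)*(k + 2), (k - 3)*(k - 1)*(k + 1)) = k^2 - 4*k + 3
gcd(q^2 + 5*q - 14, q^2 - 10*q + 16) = q - 2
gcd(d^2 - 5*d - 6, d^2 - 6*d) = d - 6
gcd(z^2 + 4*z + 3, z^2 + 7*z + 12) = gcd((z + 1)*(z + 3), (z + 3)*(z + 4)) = z + 3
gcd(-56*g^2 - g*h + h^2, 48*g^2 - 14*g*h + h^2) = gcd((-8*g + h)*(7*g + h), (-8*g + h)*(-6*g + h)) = 8*g - h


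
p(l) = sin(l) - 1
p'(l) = cos(l)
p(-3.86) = -0.34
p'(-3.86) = -0.75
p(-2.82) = -1.32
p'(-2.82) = -0.95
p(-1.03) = -1.86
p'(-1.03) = 0.51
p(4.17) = -1.86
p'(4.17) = -0.52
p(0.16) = -0.84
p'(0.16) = 0.99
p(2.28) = -0.24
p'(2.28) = -0.65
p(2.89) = -0.75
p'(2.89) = -0.97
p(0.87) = -0.24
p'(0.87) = 0.64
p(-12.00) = -0.46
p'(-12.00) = 0.84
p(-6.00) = -0.72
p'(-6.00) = 0.96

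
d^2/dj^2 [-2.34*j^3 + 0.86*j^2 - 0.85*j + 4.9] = 1.72 - 14.04*j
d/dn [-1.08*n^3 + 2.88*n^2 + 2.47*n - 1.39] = -3.24*n^2 + 5.76*n + 2.47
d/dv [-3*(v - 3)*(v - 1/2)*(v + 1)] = -9*v^2 + 15*v + 6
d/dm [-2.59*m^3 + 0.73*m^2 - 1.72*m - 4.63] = -7.77*m^2 + 1.46*m - 1.72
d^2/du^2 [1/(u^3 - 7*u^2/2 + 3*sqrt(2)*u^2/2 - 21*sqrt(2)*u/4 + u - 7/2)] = 8*(2*(-6*u - 3*sqrt(2) + 7)*(4*u^3 - 14*u^2 + 6*sqrt(2)*u^2 - 21*sqrt(2)*u + 4*u - 14) + (12*u^2 - 28*u + 12*sqrt(2)*u - 21*sqrt(2) + 4)^2)/(4*u^3 - 14*u^2 + 6*sqrt(2)*u^2 - 21*sqrt(2)*u + 4*u - 14)^3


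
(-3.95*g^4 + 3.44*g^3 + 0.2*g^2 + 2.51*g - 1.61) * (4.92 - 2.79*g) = 11.0205*g^5 - 29.0316*g^4 + 16.3668*g^3 - 6.0189*g^2 + 16.8411*g - 7.9212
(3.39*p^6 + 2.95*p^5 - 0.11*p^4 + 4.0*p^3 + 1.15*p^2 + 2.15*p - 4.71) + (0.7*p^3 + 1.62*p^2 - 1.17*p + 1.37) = 3.39*p^6 + 2.95*p^5 - 0.11*p^4 + 4.7*p^3 + 2.77*p^2 + 0.98*p - 3.34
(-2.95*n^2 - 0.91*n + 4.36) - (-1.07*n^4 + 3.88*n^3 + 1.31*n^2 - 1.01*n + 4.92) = 1.07*n^4 - 3.88*n^3 - 4.26*n^2 + 0.1*n - 0.56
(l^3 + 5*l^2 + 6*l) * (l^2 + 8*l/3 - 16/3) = l^5 + 23*l^4/3 + 14*l^3 - 32*l^2/3 - 32*l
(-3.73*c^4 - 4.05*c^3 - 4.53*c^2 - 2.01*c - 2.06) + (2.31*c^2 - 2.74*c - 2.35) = -3.73*c^4 - 4.05*c^3 - 2.22*c^2 - 4.75*c - 4.41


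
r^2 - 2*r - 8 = (r - 4)*(r + 2)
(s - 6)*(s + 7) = s^2 + s - 42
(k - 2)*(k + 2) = k^2 - 4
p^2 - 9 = (p - 3)*(p + 3)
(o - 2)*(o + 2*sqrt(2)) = o^2 - 2*o + 2*sqrt(2)*o - 4*sqrt(2)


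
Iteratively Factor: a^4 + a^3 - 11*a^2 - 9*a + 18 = (a - 1)*(a^3 + 2*a^2 - 9*a - 18) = (a - 1)*(a + 2)*(a^2 - 9) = (a - 1)*(a + 2)*(a + 3)*(a - 3)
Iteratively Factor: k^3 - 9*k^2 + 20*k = (k - 4)*(k^2 - 5*k) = (k - 5)*(k - 4)*(k)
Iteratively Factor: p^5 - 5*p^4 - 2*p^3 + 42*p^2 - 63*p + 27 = (p + 3)*(p^4 - 8*p^3 + 22*p^2 - 24*p + 9) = (p - 1)*(p + 3)*(p^3 - 7*p^2 + 15*p - 9) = (p - 3)*(p - 1)*(p + 3)*(p^2 - 4*p + 3) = (p - 3)^2*(p - 1)*(p + 3)*(p - 1)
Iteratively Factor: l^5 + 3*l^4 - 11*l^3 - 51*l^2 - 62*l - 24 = (l + 1)*(l^4 + 2*l^3 - 13*l^2 - 38*l - 24) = (l - 4)*(l + 1)*(l^3 + 6*l^2 + 11*l + 6) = (l - 4)*(l + 1)*(l + 3)*(l^2 + 3*l + 2) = (l - 4)*(l + 1)^2*(l + 3)*(l + 2)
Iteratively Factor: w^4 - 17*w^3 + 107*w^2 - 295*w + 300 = (w - 5)*(w^3 - 12*w^2 + 47*w - 60) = (w - 5)*(w - 4)*(w^2 - 8*w + 15) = (w - 5)^2*(w - 4)*(w - 3)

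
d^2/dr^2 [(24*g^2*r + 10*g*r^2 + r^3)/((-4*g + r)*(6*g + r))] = 64*g^2/(-64*g^3 + 48*g^2*r - 12*g*r^2 + r^3)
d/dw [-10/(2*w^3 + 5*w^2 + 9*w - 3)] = 10*(6*w^2 + 10*w + 9)/(2*w^3 + 5*w^2 + 9*w - 3)^2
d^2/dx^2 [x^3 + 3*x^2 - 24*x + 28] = 6*x + 6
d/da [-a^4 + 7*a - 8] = 7 - 4*a^3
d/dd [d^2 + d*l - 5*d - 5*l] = 2*d + l - 5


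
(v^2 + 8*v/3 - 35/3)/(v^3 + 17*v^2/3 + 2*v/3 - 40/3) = (3*v - 7)/(3*v^2 + 2*v - 8)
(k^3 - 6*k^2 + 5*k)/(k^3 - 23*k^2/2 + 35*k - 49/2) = 2*k*(k - 5)/(2*k^2 - 21*k + 49)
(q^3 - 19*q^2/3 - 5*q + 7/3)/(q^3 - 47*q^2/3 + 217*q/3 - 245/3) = (3*q^2 + 2*q - 1)/(3*q^2 - 26*q + 35)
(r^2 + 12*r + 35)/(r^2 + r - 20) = (r + 7)/(r - 4)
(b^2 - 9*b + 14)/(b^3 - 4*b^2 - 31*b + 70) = 1/(b + 5)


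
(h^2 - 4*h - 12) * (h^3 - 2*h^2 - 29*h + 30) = h^5 - 6*h^4 - 33*h^3 + 170*h^2 + 228*h - 360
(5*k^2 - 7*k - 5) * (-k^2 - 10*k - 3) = -5*k^4 - 43*k^3 + 60*k^2 + 71*k + 15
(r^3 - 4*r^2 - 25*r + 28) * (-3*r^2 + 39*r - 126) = -3*r^5 + 51*r^4 - 207*r^3 - 555*r^2 + 4242*r - 3528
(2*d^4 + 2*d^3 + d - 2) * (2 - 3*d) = -6*d^5 - 2*d^4 + 4*d^3 - 3*d^2 + 8*d - 4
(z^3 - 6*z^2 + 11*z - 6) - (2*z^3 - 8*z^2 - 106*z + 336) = -z^3 + 2*z^2 + 117*z - 342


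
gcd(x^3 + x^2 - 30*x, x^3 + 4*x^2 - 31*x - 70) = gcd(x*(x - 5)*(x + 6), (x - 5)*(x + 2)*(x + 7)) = x - 5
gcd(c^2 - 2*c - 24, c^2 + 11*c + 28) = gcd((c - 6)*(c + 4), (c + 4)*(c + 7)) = c + 4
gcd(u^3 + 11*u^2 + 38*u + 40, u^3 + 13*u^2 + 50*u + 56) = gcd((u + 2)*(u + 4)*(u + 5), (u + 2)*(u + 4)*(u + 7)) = u^2 + 6*u + 8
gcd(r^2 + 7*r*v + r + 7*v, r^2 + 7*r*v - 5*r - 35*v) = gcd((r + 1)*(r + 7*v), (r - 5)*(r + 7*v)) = r + 7*v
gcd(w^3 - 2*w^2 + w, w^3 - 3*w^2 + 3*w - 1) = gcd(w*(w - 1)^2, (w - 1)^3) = w^2 - 2*w + 1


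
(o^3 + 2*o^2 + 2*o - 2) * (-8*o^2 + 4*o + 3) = -8*o^5 - 12*o^4 - 5*o^3 + 30*o^2 - 2*o - 6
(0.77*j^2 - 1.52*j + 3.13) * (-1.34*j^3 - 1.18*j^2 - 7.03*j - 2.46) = -1.0318*j^5 + 1.1282*j^4 - 7.8137*j^3 + 5.098*j^2 - 18.2647*j - 7.6998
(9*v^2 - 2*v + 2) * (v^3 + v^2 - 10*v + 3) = 9*v^5 + 7*v^4 - 90*v^3 + 49*v^2 - 26*v + 6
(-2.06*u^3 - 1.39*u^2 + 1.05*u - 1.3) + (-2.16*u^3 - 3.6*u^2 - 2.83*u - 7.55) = -4.22*u^3 - 4.99*u^2 - 1.78*u - 8.85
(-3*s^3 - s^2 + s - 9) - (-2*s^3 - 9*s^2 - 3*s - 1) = -s^3 + 8*s^2 + 4*s - 8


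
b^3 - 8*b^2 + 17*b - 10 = (b - 5)*(b - 2)*(b - 1)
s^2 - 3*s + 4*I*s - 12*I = (s - 3)*(s + 4*I)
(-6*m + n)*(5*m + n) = -30*m^2 - m*n + n^2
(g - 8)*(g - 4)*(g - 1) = g^3 - 13*g^2 + 44*g - 32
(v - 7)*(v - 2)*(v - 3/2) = v^3 - 21*v^2/2 + 55*v/2 - 21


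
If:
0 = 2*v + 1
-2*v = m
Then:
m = 1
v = -1/2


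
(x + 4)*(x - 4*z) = x^2 - 4*x*z + 4*x - 16*z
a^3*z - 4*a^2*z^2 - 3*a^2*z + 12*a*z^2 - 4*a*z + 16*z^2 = (a - 4)*(a - 4*z)*(a*z + z)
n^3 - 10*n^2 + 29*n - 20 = (n - 5)*(n - 4)*(n - 1)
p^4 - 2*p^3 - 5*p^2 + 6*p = p*(p - 3)*(p - 1)*(p + 2)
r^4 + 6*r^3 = r^3*(r + 6)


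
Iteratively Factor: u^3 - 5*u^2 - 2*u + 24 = (u - 3)*(u^2 - 2*u - 8) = (u - 3)*(u + 2)*(u - 4)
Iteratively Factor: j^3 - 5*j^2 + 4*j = (j)*(j^2 - 5*j + 4) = j*(j - 1)*(j - 4)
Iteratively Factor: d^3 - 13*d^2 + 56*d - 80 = (d - 4)*(d^2 - 9*d + 20) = (d - 5)*(d - 4)*(d - 4)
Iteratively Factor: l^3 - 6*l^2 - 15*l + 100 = (l - 5)*(l^2 - l - 20) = (l - 5)^2*(l + 4)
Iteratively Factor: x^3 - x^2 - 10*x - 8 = (x + 1)*(x^2 - 2*x - 8) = (x + 1)*(x + 2)*(x - 4)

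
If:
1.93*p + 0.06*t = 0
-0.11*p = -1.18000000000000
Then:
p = 10.73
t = -345.06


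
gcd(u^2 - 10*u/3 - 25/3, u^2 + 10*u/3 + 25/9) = u + 5/3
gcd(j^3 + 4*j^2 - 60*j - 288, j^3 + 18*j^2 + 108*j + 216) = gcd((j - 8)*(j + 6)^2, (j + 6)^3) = j^2 + 12*j + 36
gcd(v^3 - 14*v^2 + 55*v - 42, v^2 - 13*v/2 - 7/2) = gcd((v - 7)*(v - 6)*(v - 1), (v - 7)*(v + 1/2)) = v - 7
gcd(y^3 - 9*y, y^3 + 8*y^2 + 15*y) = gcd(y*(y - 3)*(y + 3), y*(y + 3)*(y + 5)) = y^2 + 3*y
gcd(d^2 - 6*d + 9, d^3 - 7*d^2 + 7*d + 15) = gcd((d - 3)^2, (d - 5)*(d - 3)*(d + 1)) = d - 3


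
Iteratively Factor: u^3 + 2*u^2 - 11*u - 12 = (u + 4)*(u^2 - 2*u - 3) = (u + 1)*(u + 4)*(u - 3)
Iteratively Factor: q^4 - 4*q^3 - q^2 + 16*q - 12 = (q - 3)*(q^3 - q^2 - 4*q + 4) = (q - 3)*(q - 2)*(q^2 + q - 2) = (q - 3)*(q - 2)*(q - 1)*(q + 2)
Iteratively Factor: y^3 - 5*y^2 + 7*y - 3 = (y - 1)*(y^2 - 4*y + 3) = (y - 3)*(y - 1)*(y - 1)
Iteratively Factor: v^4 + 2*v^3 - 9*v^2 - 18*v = (v + 3)*(v^3 - v^2 - 6*v) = (v + 2)*(v + 3)*(v^2 - 3*v) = (v - 3)*(v + 2)*(v + 3)*(v)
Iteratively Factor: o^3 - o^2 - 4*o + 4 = (o + 2)*(o^2 - 3*o + 2) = (o - 1)*(o + 2)*(o - 2)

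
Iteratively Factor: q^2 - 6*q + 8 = (q - 2)*(q - 4)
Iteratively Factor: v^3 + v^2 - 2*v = (v)*(v^2 + v - 2) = v*(v - 1)*(v + 2)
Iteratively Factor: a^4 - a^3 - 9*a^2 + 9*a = (a - 3)*(a^3 + 2*a^2 - 3*a) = (a - 3)*(a + 3)*(a^2 - a) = a*(a - 3)*(a + 3)*(a - 1)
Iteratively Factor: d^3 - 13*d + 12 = (d + 4)*(d^2 - 4*d + 3) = (d - 3)*(d + 4)*(d - 1)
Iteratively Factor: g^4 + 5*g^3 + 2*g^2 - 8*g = (g + 2)*(g^3 + 3*g^2 - 4*g) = (g + 2)*(g + 4)*(g^2 - g) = (g - 1)*(g + 2)*(g + 4)*(g)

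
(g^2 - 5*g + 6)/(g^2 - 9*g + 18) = (g - 2)/(g - 6)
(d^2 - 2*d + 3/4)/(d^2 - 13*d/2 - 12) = (-4*d^2 + 8*d - 3)/(2*(-2*d^2 + 13*d + 24))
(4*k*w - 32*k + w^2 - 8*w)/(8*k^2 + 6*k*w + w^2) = (w - 8)/(2*k + w)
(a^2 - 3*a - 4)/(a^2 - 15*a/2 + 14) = 2*(a + 1)/(2*a - 7)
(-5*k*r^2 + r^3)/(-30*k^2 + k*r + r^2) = r^2/(6*k + r)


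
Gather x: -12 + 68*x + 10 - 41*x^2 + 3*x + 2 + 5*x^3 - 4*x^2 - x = 5*x^3 - 45*x^2 + 70*x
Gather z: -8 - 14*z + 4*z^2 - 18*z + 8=4*z^2 - 32*z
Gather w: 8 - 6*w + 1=9 - 6*w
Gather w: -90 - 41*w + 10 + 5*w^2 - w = 5*w^2 - 42*w - 80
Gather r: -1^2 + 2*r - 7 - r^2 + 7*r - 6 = -r^2 + 9*r - 14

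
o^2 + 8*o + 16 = (o + 4)^2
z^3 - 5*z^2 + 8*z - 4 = (z - 2)^2*(z - 1)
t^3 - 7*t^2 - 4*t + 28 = (t - 7)*(t - 2)*(t + 2)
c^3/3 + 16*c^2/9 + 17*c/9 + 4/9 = (c/3 + 1/3)*(c + 1/3)*(c + 4)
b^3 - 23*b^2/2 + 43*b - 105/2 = (b - 5)*(b - 7/2)*(b - 3)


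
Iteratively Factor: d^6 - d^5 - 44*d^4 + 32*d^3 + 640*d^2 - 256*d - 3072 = (d - 4)*(d^5 + 3*d^4 - 32*d^3 - 96*d^2 + 256*d + 768) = (d - 4)^2*(d^4 + 7*d^3 - 4*d^2 - 112*d - 192) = (d - 4)^3*(d^3 + 11*d^2 + 40*d + 48) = (d - 4)^3*(d + 4)*(d^2 + 7*d + 12) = (d - 4)^3*(d + 3)*(d + 4)*(d + 4)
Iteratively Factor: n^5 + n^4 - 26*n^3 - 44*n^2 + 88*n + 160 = (n - 2)*(n^4 + 3*n^3 - 20*n^2 - 84*n - 80) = (n - 2)*(n + 4)*(n^3 - n^2 - 16*n - 20) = (n - 2)*(n + 2)*(n + 4)*(n^2 - 3*n - 10) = (n - 5)*(n - 2)*(n + 2)*(n + 4)*(n + 2)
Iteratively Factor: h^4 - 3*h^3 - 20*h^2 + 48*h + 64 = (h + 1)*(h^3 - 4*h^2 - 16*h + 64) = (h + 1)*(h + 4)*(h^2 - 8*h + 16) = (h - 4)*(h + 1)*(h + 4)*(h - 4)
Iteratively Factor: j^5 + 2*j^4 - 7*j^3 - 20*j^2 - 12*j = (j + 2)*(j^4 - 7*j^2 - 6*j) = j*(j + 2)*(j^3 - 7*j - 6) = j*(j - 3)*(j + 2)*(j^2 + 3*j + 2) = j*(j - 3)*(j + 2)^2*(j + 1)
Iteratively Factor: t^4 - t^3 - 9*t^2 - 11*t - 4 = (t - 4)*(t^3 + 3*t^2 + 3*t + 1) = (t - 4)*(t + 1)*(t^2 + 2*t + 1) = (t - 4)*(t + 1)^2*(t + 1)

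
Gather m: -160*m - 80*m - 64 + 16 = -240*m - 48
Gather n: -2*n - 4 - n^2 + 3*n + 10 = -n^2 + n + 6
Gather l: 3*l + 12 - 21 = 3*l - 9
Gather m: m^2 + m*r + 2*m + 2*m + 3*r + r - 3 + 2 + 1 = m^2 + m*(r + 4) + 4*r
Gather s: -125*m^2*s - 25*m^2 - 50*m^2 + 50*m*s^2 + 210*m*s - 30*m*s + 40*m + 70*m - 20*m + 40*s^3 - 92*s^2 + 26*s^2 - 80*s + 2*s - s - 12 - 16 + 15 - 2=-75*m^2 + 90*m + 40*s^3 + s^2*(50*m - 66) + s*(-125*m^2 + 180*m - 79) - 15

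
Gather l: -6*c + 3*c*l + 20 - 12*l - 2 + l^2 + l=-6*c + l^2 + l*(3*c - 11) + 18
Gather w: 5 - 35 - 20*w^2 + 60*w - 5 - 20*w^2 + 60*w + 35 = -40*w^2 + 120*w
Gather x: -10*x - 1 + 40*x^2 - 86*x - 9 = 40*x^2 - 96*x - 10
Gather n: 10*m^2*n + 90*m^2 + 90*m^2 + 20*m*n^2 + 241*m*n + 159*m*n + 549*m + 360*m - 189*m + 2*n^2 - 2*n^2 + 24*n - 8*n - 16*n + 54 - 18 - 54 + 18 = 180*m^2 + 20*m*n^2 + 720*m + n*(10*m^2 + 400*m)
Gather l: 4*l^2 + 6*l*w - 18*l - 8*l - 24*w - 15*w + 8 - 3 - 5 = 4*l^2 + l*(6*w - 26) - 39*w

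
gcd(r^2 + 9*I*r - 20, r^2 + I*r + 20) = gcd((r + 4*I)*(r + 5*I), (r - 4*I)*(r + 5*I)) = r + 5*I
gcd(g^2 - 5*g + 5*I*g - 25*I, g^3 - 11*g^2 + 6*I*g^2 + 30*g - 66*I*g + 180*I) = g - 5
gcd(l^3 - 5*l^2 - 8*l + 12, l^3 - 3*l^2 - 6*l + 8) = l^2 + l - 2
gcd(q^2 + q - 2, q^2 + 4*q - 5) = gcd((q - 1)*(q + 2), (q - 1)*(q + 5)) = q - 1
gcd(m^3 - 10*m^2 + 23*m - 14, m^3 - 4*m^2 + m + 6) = m - 2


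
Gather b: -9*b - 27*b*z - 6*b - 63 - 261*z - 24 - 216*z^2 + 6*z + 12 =b*(-27*z - 15) - 216*z^2 - 255*z - 75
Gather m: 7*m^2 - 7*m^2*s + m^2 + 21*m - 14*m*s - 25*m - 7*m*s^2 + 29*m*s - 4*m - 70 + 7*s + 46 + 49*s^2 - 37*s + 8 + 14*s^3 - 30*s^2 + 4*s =m^2*(8 - 7*s) + m*(-7*s^2 + 15*s - 8) + 14*s^3 + 19*s^2 - 26*s - 16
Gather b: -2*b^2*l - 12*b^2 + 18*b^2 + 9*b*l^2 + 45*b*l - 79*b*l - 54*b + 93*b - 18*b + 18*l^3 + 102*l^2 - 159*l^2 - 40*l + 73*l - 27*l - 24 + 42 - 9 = b^2*(6 - 2*l) + b*(9*l^2 - 34*l + 21) + 18*l^3 - 57*l^2 + 6*l + 9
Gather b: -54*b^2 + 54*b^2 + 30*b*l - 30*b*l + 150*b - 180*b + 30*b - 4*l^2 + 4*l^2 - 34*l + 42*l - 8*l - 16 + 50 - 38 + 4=0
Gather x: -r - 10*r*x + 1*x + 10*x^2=-r + 10*x^2 + x*(1 - 10*r)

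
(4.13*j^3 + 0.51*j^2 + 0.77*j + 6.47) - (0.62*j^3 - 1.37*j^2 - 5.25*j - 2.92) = 3.51*j^3 + 1.88*j^2 + 6.02*j + 9.39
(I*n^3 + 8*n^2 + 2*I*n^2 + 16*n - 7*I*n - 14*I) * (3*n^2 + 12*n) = 3*I*n^5 + 24*n^4 + 18*I*n^4 + 144*n^3 + 3*I*n^3 + 192*n^2 - 126*I*n^2 - 168*I*n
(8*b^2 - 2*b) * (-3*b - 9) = -24*b^3 - 66*b^2 + 18*b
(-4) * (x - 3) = 12 - 4*x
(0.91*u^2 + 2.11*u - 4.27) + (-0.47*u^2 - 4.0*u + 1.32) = 0.44*u^2 - 1.89*u - 2.95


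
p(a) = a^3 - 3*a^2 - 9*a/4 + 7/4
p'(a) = 3*a^2 - 6*a - 9/4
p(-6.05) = -315.89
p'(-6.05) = 143.86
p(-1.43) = -4.09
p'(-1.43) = 12.46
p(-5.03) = -190.10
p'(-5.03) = 103.83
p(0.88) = -1.87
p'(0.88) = -5.21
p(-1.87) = -11.07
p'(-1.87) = 19.46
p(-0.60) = 1.80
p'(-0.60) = 2.43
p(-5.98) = -305.92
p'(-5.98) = 140.91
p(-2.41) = -24.25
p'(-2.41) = 29.63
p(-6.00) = -308.75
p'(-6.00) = 141.75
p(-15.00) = -4014.50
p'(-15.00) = 762.75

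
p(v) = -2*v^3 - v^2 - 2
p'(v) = -6*v^2 - 2*v = 2*v*(-3*v - 1)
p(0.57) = -2.70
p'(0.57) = -3.09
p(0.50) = -2.50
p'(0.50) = -2.50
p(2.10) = -24.93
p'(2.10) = -30.66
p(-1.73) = 5.36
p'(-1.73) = -14.50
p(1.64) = -13.51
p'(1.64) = -19.42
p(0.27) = -2.11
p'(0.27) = -0.98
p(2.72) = -49.65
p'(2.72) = -49.83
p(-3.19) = 52.75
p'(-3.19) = -54.68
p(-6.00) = 394.00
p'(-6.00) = -204.00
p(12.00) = -3602.00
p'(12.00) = -888.00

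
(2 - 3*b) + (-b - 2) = -4*b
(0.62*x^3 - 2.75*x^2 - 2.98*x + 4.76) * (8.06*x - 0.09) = 4.9972*x^4 - 22.2208*x^3 - 23.7713*x^2 + 38.6338*x - 0.4284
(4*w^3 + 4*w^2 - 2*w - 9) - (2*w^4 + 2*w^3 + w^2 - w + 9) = -2*w^4 + 2*w^3 + 3*w^2 - w - 18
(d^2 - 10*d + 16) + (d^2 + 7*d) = 2*d^2 - 3*d + 16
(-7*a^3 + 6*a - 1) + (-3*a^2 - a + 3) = -7*a^3 - 3*a^2 + 5*a + 2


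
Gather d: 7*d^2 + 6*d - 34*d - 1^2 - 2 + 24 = 7*d^2 - 28*d + 21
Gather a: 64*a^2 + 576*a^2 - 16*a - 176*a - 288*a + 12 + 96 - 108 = 640*a^2 - 480*a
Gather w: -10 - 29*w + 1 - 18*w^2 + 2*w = -18*w^2 - 27*w - 9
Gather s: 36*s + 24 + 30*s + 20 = 66*s + 44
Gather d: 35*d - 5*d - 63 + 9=30*d - 54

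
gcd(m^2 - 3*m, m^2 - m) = m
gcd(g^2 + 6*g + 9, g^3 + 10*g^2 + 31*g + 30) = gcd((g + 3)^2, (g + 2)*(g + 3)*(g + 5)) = g + 3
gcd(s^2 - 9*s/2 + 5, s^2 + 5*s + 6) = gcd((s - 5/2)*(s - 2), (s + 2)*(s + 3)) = 1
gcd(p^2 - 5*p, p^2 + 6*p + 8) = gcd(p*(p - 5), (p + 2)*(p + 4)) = 1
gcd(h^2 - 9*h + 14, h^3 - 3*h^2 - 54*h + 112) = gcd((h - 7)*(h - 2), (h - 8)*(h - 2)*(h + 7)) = h - 2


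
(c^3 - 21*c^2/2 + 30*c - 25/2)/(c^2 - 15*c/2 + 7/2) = (c^2 - 10*c + 25)/(c - 7)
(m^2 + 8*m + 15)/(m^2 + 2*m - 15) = (m + 3)/(m - 3)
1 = 1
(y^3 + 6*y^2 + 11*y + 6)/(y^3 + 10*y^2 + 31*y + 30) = (y + 1)/(y + 5)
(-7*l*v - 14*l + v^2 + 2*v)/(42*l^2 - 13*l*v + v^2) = (v + 2)/(-6*l + v)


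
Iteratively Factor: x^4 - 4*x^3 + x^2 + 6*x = (x)*(x^3 - 4*x^2 + x + 6) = x*(x - 3)*(x^2 - x - 2) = x*(x - 3)*(x + 1)*(x - 2)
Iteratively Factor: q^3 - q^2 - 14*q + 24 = (q + 4)*(q^2 - 5*q + 6) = (q - 3)*(q + 4)*(q - 2)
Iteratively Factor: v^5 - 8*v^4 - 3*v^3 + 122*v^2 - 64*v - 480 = (v + 2)*(v^4 - 10*v^3 + 17*v^2 + 88*v - 240) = (v - 4)*(v + 2)*(v^3 - 6*v^2 - 7*v + 60) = (v - 4)*(v + 2)*(v + 3)*(v^2 - 9*v + 20) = (v - 4)^2*(v + 2)*(v + 3)*(v - 5)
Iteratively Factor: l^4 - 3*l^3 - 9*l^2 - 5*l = (l)*(l^3 - 3*l^2 - 9*l - 5) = l*(l + 1)*(l^2 - 4*l - 5) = l*(l - 5)*(l + 1)*(l + 1)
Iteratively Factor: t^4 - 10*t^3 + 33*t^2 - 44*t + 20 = (t - 1)*(t^3 - 9*t^2 + 24*t - 20) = (t - 2)*(t - 1)*(t^2 - 7*t + 10) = (t - 5)*(t - 2)*(t - 1)*(t - 2)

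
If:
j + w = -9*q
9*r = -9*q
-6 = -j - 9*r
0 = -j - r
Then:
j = -3/4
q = -3/4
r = 3/4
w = 15/2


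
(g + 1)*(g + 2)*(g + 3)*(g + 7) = g^4 + 13*g^3 + 53*g^2 + 83*g + 42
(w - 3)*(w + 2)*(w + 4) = w^3 + 3*w^2 - 10*w - 24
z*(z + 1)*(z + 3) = z^3 + 4*z^2 + 3*z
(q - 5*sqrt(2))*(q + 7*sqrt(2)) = q^2 + 2*sqrt(2)*q - 70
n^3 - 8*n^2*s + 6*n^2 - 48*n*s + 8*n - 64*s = (n + 2)*(n + 4)*(n - 8*s)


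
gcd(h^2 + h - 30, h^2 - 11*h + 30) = h - 5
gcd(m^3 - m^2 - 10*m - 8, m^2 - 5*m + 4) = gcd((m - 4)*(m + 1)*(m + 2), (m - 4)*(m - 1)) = m - 4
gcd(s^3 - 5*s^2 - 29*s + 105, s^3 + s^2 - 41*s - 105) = s^2 - 2*s - 35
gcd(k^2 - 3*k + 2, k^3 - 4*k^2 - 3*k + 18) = 1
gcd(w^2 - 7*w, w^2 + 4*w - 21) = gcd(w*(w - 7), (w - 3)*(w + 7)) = 1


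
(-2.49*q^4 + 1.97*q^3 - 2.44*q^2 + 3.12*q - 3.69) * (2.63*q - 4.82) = -6.5487*q^5 + 17.1829*q^4 - 15.9126*q^3 + 19.9664*q^2 - 24.7431*q + 17.7858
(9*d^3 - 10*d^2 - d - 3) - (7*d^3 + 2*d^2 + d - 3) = 2*d^3 - 12*d^2 - 2*d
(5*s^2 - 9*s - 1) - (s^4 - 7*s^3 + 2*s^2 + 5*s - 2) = -s^4 + 7*s^3 + 3*s^2 - 14*s + 1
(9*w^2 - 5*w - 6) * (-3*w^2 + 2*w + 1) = -27*w^4 + 33*w^3 + 17*w^2 - 17*w - 6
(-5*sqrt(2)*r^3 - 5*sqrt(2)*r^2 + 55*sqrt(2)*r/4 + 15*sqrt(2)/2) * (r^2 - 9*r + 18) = -5*sqrt(2)*r^5 + 40*sqrt(2)*r^4 - 125*sqrt(2)*r^3/4 - 825*sqrt(2)*r^2/4 + 180*sqrt(2)*r + 135*sqrt(2)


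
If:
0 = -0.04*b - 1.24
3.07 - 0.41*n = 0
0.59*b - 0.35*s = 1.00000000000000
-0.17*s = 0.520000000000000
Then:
No Solution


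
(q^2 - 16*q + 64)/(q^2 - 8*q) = (q - 8)/q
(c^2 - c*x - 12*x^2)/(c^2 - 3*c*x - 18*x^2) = (-c + 4*x)/(-c + 6*x)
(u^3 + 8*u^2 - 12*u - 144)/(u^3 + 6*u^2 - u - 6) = (u^2 + 2*u - 24)/(u^2 - 1)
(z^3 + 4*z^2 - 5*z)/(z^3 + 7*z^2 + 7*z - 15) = z/(z + 3)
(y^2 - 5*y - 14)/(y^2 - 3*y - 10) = (y - 7)/(y - 5)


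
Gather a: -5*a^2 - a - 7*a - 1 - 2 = -5*a^2 - 8*a - 3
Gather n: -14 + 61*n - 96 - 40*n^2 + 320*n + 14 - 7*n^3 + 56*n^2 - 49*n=-7*n^3 + 16*n^2 + 332*n - 96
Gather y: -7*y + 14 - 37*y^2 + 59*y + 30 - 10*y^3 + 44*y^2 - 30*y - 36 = -10*y^3 + 7*y^2 + 22*y + 8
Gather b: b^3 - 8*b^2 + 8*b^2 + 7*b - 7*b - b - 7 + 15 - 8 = b^3 - b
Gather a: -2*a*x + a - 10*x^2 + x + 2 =a*(1 - 2*x) - 10*x^2 + x + 2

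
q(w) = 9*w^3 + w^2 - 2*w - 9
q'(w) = 27*w^2 + 2*w - 2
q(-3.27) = -306.46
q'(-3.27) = 280.17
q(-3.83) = -492.31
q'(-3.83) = 386.40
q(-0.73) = -10.51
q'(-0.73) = 10.93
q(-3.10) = -261.31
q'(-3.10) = 251.27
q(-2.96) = -227.73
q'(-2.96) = 228.64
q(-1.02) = -15.47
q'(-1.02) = 24.05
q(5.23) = 1295.39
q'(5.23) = 746.99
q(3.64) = 431.03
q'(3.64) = 363.02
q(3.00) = 237.00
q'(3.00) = 247.00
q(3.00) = 237.00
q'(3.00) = 247.00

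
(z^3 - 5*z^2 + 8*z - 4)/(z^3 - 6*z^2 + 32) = (z^3 - 5*z^2 + 8*z - 4)/(z^3 - 6*z^2 + 32)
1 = 1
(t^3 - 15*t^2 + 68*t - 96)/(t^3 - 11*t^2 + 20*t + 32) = (t - 3)/(t + 1)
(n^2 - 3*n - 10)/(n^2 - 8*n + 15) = (n + 2)/(n - 3)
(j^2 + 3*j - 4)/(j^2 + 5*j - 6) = (j + 4)/(j + 6)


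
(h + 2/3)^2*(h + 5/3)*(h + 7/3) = h^4 + 16*h^3/3 + 29*h^2/3 + 188*h/27 + 140/81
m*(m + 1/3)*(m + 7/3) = m^3 + 8*m^2/3 + 7*m/9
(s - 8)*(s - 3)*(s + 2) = s^3 - 9*s^2 + 2*s + 48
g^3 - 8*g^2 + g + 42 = (g - 7)*(g - 3)*(g + 2)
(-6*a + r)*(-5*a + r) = 30*a^2 - 11*a*r + r^2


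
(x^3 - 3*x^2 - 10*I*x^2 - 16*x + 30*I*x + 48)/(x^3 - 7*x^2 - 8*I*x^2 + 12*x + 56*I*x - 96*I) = (x - 2*I)/(x - 4)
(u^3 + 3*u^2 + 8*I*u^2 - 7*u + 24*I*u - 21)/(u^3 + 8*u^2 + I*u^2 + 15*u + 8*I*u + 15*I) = (u + 7*I)/(u + 5)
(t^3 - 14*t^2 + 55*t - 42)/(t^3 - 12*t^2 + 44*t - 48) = (t^2 - 8*t + 7)/(t^2 - 6*t + 8)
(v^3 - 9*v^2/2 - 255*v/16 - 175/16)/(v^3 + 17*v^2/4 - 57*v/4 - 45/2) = (4*v^2 - 23*v - 35)/(4*(v^2 + 3*v - 18))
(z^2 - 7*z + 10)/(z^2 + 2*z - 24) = (z^2 - 7*z + 10)/(z^2 + 2*z - 24)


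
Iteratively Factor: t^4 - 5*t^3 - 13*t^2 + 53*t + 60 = (t - 5)*(t^3 - 13*t - 12) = (t - 5)*(t + 1)*(t^2 - t - 12) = (t - 5)*(t - 4)*(t + 1)*(t + 3)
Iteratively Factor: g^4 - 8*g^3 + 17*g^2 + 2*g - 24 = (g + 1)*(g^3 - 9*g^2 + 26*g - 24) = (g - 3)*(g + 1)*(g^2 - 6*g + 8) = (g - 3)*(g - 2)*(g + 1)*(g - 4)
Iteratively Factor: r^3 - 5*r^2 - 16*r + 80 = (r - 4)*(r^2 - r - 20) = (r - 4)*(r + 4)*(r - 5)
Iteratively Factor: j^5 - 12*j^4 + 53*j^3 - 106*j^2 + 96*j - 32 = (j - 2)*(j^4 - 10*j^3 + 33*j^2 - 40*j + 16) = (j - 4)*(j - 2)*(j^3 - 6*j^2 + 9*j - 4) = (j - 4)^2*(j - 2)*(j^2 - 2*j + 1) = (j - 4)^2*(j - 2)*(j - 1)*(j - 1)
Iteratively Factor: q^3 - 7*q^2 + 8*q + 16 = (q - 4)*(q^2 - 3*q - 4) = (q - 4)*(q + 1)*(q - 4)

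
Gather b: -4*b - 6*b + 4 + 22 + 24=50 - 10*b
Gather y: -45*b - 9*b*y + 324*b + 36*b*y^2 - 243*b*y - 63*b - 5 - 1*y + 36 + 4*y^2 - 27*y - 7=216*b + y^2*(36*b + 4) + y*(-252*b - 28) + 24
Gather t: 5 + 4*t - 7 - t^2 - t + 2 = -t^2 + 3*t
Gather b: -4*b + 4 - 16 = -4*b - 12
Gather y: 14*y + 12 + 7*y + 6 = 21*y + 18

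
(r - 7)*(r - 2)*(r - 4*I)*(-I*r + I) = -I*r^4 - 4*r^3 + 10*I*r^3 + 40*r^2 - 23*I*r^2 - 92*r + 14*I*r + 56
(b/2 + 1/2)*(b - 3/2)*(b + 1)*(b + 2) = b^4/2 + 5*b^3/4 - b^2/2 - 11*b/4 - 3/2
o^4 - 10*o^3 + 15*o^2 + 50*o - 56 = (o - 7)*(o - 4)*(o - 1)*(o + 2)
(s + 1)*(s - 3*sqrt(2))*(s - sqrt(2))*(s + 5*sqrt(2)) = s^4 + s^3 + sqrt(2)*s^3 - 34*s^2 + sqrt(2)*s^2 - 34*s + 30*sqrt(2)*s + 30*sqrt(2)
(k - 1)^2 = k^2 - 2*k + 1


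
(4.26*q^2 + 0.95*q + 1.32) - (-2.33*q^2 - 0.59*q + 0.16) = 6.59*q^2 + 1.54*q + 1.16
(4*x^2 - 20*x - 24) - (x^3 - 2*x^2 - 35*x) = -x^3 + 6*x^2 + 15*x - 24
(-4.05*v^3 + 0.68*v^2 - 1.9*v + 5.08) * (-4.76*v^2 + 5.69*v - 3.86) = 19.278*v^5 - 26.2813*v^4 + 28.5462*v^3 - 37.6166*v^2 + 36.2392*v - 19.6088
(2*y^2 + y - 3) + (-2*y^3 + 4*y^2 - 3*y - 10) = -2*y^3 + 6*y^2 - 2*y - 13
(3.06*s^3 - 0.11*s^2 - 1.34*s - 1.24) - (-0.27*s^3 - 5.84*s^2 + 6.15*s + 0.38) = 3.33*s^3 + 5.73*s^2 - 7.49*s - 1.62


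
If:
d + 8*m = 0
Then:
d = -8*m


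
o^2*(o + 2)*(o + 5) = o^4 + 7*o^3 + 10*o^2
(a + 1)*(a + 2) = a^2 + 3*a + 2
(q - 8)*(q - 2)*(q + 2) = q^3 - 8*q^2 - 4*q + 32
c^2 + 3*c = c*(c + 3)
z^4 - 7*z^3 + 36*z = z*(z - 6)*(z - 3)*(z + 2)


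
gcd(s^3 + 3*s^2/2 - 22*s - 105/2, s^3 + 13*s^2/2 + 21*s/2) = s^2 + 13*s/2 + 21/2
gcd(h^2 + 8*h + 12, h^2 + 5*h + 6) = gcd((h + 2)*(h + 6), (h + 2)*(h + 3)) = h + 2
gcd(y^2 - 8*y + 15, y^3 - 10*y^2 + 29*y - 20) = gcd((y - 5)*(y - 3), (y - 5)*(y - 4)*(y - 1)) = y - 5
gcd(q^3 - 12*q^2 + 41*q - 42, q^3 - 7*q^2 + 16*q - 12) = q^2 - 5*q + 6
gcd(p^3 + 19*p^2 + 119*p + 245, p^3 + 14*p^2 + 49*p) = p^2 + 14*p + 49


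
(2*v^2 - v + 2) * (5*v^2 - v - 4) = 10*v^4 - 7*v^3 + 3*v^2 + 2*v - 8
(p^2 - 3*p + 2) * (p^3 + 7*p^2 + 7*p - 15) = p^5 + 4*p^4 - 12*p^3 - 22*p^2 + 59*p - 30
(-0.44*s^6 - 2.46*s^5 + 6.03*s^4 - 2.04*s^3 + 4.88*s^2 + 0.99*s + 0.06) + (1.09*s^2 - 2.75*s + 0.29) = -0.44*s^6 - 2.46*s^5 + 6.03*s^4 - 2.04*s^3 + 5.97*s^2 - 1.76*s + 0.35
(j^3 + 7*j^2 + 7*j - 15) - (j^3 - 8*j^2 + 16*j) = 15*j^2 - 9*j - 15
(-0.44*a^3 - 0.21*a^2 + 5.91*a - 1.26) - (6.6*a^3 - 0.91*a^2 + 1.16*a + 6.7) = -7.04*a^3 + 0.7*a^2 + 4.75*a - 7.96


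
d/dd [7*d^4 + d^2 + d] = 28*d^3 + 2*d + 1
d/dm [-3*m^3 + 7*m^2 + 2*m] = -9*m^2 + 14*m + 2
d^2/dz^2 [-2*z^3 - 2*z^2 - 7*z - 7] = -12*z - 4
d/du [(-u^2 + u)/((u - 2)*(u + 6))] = (-5*u^2 + 24*u - 12)/(u^4 + 8*u^3 - 8*u^2 - 96*u + 144)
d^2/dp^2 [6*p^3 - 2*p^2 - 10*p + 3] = 36*p - 4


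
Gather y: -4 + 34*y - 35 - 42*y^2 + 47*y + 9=-42*y^2 + 81*y - 30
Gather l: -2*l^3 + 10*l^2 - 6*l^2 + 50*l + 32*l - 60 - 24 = -2*l^3 + 4*l^2 + 82*l - 84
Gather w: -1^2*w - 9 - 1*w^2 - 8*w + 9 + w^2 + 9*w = 0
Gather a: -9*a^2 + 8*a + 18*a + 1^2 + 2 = -9*a^2 + 26*a + 3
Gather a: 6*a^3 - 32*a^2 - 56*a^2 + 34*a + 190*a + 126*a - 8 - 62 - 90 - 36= 6*a^3 - 88*a^2 + 350*a - 196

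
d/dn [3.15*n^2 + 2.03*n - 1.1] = 6.3*n + 2.03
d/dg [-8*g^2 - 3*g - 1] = -16*g - 3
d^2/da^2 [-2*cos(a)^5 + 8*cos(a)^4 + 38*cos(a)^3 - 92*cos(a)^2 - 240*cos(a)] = 50*cos(a)^5 - 128*cos(a)^4 - 382*cos(a)^3 + 464*cos(a)^2 + 468*cos(a) - 184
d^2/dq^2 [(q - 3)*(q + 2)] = 2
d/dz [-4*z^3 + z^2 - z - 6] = -12*z^2 + 2*z - 1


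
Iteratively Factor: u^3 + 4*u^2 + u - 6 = (u + 2)*(u^2 + 2*u - 3) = (u - 1)*(u + 2)*(u + 3)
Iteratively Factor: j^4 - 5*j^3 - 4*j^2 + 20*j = (j - 2)*(j^3 - 3*j^2 - 10*j) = (j - 2)*(j + 2)*(j^2 - 5*j) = j*(j - 2)*(j + 2)*(j - 5)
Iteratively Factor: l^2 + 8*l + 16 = (l + 4)*(l + 4)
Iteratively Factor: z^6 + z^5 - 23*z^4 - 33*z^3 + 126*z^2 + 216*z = (z)*(z^5 + z^4 - 23*z^3 - 33*z^2 + 126*z + 216) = z*(z + 3)*(z^4 - 2*z^3 - 17*z^2 + 18*z + 72) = z*(z + 3)^2*(z^3 - 5*z^2 - 2*z + 24) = z*(z - 4)*(z + 3)^2*(z^2 - z - 6) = z*(z - 4)*(z - 3)*(z + 3)^2*(z + 2)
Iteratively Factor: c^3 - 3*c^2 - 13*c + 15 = (c - 1)*(c^2 - 2*c - 15) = (c - 1)*(c + 3)*(c - 5)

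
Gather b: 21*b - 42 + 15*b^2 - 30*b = 15*b^2 - 9*b - 42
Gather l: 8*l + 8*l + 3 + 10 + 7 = 16*l + 20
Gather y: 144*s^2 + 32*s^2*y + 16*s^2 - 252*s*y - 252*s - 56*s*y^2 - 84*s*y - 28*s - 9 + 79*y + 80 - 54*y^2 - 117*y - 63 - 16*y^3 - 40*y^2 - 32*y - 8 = 160*s^2 - 280*s - 16*y^3 + y^2*(-56*s - 94) + y*(32*s^2 - 336*s - 70)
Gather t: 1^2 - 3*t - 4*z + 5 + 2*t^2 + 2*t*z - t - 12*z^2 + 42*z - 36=2*t^2 + t*(2*z - 4) - 12*z^2 + 38*z - 30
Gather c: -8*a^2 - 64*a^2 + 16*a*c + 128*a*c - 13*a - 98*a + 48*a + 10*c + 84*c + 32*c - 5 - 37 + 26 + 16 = -72*a^2 - 63*a + c*(144*a + 126)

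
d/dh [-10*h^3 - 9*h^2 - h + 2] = -30*h^2 - 18*h - 1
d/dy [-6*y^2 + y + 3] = 1 - 12*y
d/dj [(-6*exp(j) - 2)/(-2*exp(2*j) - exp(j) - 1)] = 2*(-(3*exp(j) + 1)*(4*exp(j) + 1) + 6*exp(2*j) + 3*exp(j) + 3)*exp(j)/(2*exp(2*j) + exp(j) + 1)^2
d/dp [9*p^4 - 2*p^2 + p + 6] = 36*p^3 - 4*p + 1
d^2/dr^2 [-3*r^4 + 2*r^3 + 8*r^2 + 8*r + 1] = -36*r^2 + 12*r + 16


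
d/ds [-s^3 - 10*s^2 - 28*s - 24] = -3*s^2 - 20*s - 28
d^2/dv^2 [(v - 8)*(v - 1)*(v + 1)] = 6*v - 16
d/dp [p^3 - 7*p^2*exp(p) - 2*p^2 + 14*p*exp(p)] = -7*p^2*exp(p) + 3*p^2 - 4*p + 14*exp(p)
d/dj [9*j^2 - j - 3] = 18*j - 1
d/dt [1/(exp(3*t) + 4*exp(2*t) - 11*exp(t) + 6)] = (-3*exp(2*t) - 8*exp(t) + 11)*exp(t)/(exp(3*t) + 4*exp(2*t) - 11*exp(t) + 6)^2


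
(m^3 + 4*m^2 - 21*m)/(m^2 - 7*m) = (m^2 + 4*m - 21)/(m - 7)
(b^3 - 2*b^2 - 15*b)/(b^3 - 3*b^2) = (b^2 - 2*b - 15)/(b*(b - 3))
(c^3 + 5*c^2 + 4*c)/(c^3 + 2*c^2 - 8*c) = (c + 1)/(c - 2)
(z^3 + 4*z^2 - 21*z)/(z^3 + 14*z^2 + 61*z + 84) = z*(z - 3)/(z^2 + 7*z + 12)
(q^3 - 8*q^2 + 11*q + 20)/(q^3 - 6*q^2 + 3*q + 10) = (q - 4)/(q - 2)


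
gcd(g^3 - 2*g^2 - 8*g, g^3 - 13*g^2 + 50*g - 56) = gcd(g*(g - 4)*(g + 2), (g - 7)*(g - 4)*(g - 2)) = g - 4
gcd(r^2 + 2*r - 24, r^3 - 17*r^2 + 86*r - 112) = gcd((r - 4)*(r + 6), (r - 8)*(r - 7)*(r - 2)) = 1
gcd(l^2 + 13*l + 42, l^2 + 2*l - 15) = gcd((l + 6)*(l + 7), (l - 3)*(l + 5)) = 1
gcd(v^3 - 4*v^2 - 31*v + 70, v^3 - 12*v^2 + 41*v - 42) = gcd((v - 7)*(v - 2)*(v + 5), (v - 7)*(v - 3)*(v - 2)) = v^2 - 9*v + 14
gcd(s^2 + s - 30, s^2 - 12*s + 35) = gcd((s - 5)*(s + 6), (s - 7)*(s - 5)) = s - 5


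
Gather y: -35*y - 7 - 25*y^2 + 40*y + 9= -25*y^2 + 5*y + 2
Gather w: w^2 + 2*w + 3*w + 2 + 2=w^2 + 5*w + 4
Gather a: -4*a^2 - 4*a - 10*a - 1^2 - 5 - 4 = -4*a^2 - 14*a - 10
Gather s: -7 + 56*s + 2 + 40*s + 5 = 96*s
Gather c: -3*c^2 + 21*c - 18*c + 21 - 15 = -3*c^2 + 3*c + 6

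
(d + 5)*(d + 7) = d^2 + 12*d + 35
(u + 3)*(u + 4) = u^2 + 7*u + 12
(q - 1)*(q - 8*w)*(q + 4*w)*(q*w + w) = q^4*w - 4*q^3*w^2 - 32*q^2*w^3 - q^2*w + 4*q*w^2 + 32*w^3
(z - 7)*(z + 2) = z^2 - 5*z - 14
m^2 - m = m*(m - 1)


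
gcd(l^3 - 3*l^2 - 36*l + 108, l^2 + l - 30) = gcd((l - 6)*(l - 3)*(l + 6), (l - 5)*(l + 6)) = l + 6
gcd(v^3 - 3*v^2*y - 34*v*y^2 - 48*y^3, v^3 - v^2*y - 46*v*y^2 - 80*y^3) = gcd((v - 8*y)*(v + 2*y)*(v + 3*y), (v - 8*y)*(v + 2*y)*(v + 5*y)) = -v^2 + 6*v*y + 16*y^2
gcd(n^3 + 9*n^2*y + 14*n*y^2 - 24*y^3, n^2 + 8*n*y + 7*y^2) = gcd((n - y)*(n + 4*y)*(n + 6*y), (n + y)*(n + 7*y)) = 1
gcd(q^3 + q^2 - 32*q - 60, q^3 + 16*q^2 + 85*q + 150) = q + 5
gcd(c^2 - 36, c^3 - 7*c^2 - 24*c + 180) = c - 6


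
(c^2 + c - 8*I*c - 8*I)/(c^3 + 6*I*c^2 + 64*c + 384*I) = (c + 1)/(c^2 + 14*I*c - 48)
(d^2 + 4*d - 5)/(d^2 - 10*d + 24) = (d^2 + 4*d - 5)/(d^2 - 10*d + 24)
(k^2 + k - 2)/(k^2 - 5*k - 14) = (k - 1)/(k - 7)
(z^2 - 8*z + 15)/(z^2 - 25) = (z - 3)/(z + 5)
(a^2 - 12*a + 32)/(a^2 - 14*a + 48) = (a - 4)/(a - 6)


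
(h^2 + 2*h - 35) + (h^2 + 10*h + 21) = 2*h^2 + 12*h - 14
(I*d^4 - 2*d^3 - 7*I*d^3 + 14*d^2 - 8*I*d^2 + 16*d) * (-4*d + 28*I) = -4*I*d^5 - 20*d^4 + 28*I*d^4 + 140*d^3 - 24*I*d^3 + 160*d^2 + 392*I*d^2 + 448*I*d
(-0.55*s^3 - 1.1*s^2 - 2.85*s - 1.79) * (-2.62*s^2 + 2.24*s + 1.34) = 1.441*s^5 + 1.65*s^4 + 4.266*s^3 - 3.1682*s^2 - 7.8286*s - 2.3986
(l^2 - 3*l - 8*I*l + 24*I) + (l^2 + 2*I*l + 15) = 2*l^2 - 3*l - 6*I*l + 15 + 24*I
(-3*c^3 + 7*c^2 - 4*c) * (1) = -3*c^3 + 7*c^2 - 4*c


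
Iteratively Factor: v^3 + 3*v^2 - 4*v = (v + 4)*(v^2 - v) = (v - 1)*(v + 4)*(v)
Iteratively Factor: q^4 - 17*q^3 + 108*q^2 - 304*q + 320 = (q - 4)*(q^3 - 13*q^2 + 56*q - 80) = (q - 4)^2*(q^2 - 9*q + 20) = (q - 5)*(q - 4)^2*(q - 4)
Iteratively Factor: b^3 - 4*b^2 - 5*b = (b + 1)*(b^2 - 5*b) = (b - 5)*(b + 1)*(b)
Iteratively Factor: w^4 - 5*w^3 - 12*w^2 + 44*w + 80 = (w - 4)*(w^3 - w^2 - 16*w - 20) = (w - 4)*(w + 2)*(w^2 - 3*w - 10) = (w - 5)*(w - 4)*(w + 2)*(w + 2)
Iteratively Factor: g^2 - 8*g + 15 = (g - 5)*(g - 3)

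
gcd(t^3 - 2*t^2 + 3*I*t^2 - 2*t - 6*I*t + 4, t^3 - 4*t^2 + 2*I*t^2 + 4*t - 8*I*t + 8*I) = t^2 + t*(-2 + 2*I) - 4*I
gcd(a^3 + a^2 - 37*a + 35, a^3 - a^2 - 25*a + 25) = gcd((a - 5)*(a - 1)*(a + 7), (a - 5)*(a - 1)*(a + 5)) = a^2 - 6*a + 5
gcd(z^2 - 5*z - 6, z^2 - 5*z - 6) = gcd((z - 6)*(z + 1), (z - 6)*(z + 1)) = z^2 - 5*z - 6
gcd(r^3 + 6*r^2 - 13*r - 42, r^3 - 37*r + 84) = r^2 + 4*r - 21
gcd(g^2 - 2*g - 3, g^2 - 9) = g - 3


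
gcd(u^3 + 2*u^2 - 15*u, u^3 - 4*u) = u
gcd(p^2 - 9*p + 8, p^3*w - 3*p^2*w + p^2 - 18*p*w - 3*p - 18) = 1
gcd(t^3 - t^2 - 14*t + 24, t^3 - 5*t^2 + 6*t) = t^2 - 5*t + 6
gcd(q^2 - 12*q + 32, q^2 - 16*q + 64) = q - 8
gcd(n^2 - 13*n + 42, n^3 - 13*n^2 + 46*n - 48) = 1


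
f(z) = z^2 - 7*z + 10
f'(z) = 2*z - 7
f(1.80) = 0.64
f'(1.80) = -3.40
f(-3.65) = 48.87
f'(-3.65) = -14.30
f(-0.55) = 14.15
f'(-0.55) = -8.10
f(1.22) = 2.95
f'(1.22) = -4.56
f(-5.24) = 74.14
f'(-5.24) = -17.48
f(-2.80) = 37.44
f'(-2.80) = -12.60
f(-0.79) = 16.15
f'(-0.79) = -8.58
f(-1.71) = 24.89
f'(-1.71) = -10.42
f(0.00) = 10.00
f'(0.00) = -7.00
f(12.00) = 70.00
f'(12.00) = 17.00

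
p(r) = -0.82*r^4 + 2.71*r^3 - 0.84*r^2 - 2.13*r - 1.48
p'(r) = -3.28*r^3 + 8.13*r^2 - 1.68*r - 2.13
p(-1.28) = -8.01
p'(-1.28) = 20.22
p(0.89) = -2.65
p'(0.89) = 0.50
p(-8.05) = -4895.95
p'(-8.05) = 2249.28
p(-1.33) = -9.07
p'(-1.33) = 22.20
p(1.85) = -0.74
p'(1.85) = 1.82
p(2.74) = -4.09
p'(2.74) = -13.17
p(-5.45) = -1176.95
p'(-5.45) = 779.47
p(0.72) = -2.66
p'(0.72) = -0.35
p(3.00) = -8.68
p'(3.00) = -22.56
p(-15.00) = -50817.28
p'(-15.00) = 12922.32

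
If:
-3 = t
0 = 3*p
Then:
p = 0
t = -3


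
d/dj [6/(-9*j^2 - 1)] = 108*j/(9*j^2 + 1)^2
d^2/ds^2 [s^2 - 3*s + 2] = 2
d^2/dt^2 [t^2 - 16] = 2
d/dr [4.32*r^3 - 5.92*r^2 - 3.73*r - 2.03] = 12.96*r^2 - 11.84*r - 3.73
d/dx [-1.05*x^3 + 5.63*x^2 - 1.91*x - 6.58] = -3.15*x^2 + 11.26*x - 1.91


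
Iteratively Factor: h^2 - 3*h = (h)*(h - 3)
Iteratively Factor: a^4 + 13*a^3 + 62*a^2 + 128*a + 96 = (a + 2)*(a^3 + 11*a^2 + 40*a + 48) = (a + 2)*(a + 3)*(a^2 + 8*a + 16) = (a + 2)*(a + 3)*(a + 4)*(a + 4)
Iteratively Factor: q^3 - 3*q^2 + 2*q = (q - 2)*(q^2 - q) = q*(q - 2)*(q - 1)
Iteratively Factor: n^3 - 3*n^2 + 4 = (n - 2)*(n^2 - n - 2) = (n - 2)^2*(n + 1)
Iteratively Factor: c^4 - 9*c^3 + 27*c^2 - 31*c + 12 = (c - 3)*(c^3 - 6*c^2 + 9*c - 4) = (c - 3)*(c - 1)*(c^2 - 5*c + 4) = (c - 4)*(c - 3)*(c - 1)*(c - 1)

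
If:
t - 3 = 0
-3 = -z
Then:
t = 3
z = 3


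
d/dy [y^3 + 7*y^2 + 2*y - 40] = 3*y^2 + 14*y + 2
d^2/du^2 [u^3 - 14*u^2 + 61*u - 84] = 6*u - 28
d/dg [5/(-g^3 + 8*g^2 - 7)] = 5*g*(3*g - 16)/(g^3 - 8*g^2 + 7)^2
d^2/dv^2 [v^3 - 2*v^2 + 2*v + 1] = 6*v - 4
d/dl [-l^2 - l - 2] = -2*l - 1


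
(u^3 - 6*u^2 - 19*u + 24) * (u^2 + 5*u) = u^5 - u^4 - 49*u^3 - 71*u^2 + 120*u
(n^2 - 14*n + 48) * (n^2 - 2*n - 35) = n^4 - 16*n^3 + 41*n^2 + 394*n - 1680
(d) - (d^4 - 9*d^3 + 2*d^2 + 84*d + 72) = -d^4 + 9*d^3 - 2*d^2 - 83*d - 72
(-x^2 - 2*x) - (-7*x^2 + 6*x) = 6*x^2 - 8*x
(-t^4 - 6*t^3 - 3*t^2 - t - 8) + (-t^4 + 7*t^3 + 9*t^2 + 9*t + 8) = -2*t^4 + t^3 + 6*t^2 + 8*t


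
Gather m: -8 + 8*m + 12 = 8*m + 4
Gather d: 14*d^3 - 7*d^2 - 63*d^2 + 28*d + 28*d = 14*d^3 - 70*d^2 + 56*d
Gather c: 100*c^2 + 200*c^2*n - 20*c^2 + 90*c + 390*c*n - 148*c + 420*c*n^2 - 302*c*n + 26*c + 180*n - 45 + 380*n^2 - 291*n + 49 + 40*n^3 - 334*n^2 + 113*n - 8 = c^2*(200*n + 80) + c*(420*n^2 + 88*n - 32) + 40*n^3 + 46*n^2 + 2*n - 4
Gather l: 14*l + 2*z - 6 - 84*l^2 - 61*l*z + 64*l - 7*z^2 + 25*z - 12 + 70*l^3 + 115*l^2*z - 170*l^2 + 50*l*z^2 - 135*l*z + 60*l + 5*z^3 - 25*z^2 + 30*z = 70*l^3 + l^2*(115*z - 254) + l*(50*z^2 - 196*z + 138) + 5*z^3 - 32*z^2 + 57*z - 18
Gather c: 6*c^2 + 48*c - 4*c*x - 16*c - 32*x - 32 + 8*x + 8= 6*c^2 + c*(32 - 4*x) - 24*x - 24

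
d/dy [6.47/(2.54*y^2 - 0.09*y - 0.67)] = (0.5823 - 32.8676*y)/(-2.54*y^2 + 0.09*y + 0.67)^2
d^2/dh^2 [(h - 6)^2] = 2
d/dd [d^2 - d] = 2*d - 1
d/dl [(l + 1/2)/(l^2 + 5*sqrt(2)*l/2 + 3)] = (4*l^2 + 10*sqrt(2)*l - (2*l + 1)*(4*l + 5*sqrt(2)) + 12)/(2*l^2 + 5*sqrt(2)*l + 6)^2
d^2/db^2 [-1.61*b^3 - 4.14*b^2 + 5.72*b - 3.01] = -9.66*b - 8.28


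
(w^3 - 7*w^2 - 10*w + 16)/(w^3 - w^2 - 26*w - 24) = (-w^3 + 7*w^2 + 10*w - 16)/(-w^3 + w^2 + 26*w + 24)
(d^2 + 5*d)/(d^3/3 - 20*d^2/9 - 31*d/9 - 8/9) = 9*d*(d + 5)/(3*d^3 - 20*d^2 - 31*d - 8)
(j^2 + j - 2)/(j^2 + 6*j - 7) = (j + 2)/(j + 7)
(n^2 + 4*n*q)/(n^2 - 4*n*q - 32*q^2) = n/(n - 8*q)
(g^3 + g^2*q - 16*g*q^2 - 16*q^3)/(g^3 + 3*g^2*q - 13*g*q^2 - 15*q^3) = (-g^2 + 16*q^2)/(-g^2 - 2*g*q + 15*q^2)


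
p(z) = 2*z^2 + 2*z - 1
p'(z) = 4*z + 2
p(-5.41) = 46.72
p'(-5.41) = -19.64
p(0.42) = 0.19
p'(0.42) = 3.68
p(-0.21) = -1.33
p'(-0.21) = 1.16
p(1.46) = 6.18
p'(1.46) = 7.84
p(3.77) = 34.97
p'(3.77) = 17.08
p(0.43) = 0.23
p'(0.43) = 3.72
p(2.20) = 13.08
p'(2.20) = 10.80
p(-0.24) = -1.36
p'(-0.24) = 1.04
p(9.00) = 179.00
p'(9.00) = 38.00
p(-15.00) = 419.00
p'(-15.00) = -58.00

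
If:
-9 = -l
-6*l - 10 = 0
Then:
No Solution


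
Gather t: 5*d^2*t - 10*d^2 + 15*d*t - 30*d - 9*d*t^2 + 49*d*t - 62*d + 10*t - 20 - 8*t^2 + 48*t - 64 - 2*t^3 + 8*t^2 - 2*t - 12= -10*d^2 - 9*d*t^2 - 92*d - 2*t^3 + t*(5*d^2 + 64*d + 56) - 96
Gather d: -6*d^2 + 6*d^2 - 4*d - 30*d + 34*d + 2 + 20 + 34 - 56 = 0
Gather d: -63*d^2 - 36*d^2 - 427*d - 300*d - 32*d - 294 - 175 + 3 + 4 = -99*d^2 - 759*d - 462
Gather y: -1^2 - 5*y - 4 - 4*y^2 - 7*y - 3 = -4*y^2 - 12*y - 8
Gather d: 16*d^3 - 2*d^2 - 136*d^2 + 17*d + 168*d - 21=16*d^3 - 138*d^2 + 185*d - 21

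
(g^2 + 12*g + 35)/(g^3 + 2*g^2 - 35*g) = (g + 5)/(g*(g - 5))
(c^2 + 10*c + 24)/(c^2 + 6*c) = (c + 4)/c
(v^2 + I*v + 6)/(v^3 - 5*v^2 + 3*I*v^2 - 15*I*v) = (v - 2*I)/(v*(v - 5))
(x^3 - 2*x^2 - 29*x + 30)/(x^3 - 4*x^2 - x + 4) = (x^2 - x - 30)/(x^2 - 3*x - 4)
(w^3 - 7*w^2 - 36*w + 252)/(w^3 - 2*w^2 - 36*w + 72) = (w - 7)/(w - 2)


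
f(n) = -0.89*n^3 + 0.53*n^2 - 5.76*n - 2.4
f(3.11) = -41.96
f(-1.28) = 7.71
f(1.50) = -12.85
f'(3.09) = -27.98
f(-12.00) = 1680.96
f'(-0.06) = -5.83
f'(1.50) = -10.18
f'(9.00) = -212.49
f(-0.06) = -2.05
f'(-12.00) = -402.96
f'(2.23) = -16.67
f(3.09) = -41.40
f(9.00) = -660.12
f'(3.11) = -28.29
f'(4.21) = -48.62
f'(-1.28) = -11.49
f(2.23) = -22.48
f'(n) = -2.67*n^2 + 1.06*n - 5.76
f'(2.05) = -14.81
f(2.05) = -19.65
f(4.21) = -83.67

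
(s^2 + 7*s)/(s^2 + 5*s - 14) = s/(s - 2)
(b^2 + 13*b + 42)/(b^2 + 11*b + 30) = (b + 7)/(b + 5)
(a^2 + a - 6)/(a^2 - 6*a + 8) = (a + 3)/(a - 4)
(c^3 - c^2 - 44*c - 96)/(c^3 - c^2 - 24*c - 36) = (c^2 - 4*c - 32)/(c^2 - 4*c - 12)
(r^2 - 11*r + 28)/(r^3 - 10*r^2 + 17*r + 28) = 1/(r + 1)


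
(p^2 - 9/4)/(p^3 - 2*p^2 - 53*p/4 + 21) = (2*p + 3)/(2*p^2 - p - 28)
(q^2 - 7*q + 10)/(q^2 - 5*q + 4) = (q^2 - 7*q + 10)/(q^2 - 5*q + 4)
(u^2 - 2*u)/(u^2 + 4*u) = (u - 2)/(u + 4)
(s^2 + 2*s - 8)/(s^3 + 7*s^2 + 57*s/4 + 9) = 4*(s - 2)/(4*s^2 + 12*s + 9)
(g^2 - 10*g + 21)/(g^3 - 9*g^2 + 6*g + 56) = (g - 3)/(g^2 - 2*g - 8)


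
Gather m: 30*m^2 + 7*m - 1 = 30*m^2 + 7*m - 1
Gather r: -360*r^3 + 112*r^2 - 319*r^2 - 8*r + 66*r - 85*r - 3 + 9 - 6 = -360*r^3 - 207*r^2 - 27*r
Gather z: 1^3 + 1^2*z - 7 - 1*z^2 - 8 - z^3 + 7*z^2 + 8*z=-z^3 + 6*z^2 + 9*z - 14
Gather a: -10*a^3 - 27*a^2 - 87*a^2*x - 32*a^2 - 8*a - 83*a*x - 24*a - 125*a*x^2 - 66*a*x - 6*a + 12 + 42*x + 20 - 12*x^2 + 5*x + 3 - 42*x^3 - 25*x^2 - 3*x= -10*a^3 + a^2*(-87*x - 59) + a*(-125*x^2 - 149*x - 38) - 42*x^3 - 37*x^2 + 44*x + 35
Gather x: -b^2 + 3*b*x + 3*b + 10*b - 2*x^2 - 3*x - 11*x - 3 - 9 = -b^2 + 13*b - 2*x^2 + x*(3*b - 14) - 12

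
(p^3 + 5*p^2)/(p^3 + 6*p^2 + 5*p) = p/(p + 1)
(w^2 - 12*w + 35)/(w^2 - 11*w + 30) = (w - 7)/(w - 6)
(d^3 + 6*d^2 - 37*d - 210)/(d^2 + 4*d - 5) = (d^2 + d - 42)/(d - 1)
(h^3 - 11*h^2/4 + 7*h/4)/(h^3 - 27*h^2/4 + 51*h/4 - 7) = h/(h - 4)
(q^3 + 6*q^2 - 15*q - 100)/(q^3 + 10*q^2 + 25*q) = (q - 4)/q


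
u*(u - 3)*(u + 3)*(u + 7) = u^4 + 7*u^3 - 9*u^2 - 63*u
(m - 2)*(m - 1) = m^2 - 3*m + 2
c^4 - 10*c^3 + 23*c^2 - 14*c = c*(c - 7)*(c - 2)*(c - 1)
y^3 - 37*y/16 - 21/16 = (y - 7/4)*(y + 3/4)*(y + 1)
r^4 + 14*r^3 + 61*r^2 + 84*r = r*(r + 3)*(r + 4)*(r + 7)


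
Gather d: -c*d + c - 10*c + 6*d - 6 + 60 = -9*c + d*(6 - c) + 54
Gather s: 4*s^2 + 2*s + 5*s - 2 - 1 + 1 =4*s^2 + 7*s - 2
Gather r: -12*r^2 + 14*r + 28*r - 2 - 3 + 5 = -12*r^2 + 42*r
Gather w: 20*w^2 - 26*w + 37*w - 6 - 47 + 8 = 20*w^2 + 11*w - 45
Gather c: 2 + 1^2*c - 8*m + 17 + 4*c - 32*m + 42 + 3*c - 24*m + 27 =8*c - 64*m + 88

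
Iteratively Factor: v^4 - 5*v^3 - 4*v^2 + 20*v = (v)*(v^3 - 5*v^2 - 4*v + 20) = v*(v + 2)*(v^2 - 7*v + 10) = v*(v - 2)*(v + 2)*(v - 5)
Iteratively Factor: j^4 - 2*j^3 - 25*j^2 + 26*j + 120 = (j + 4)*(j^3 - 6*j^2 - j + 30) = (j - 5)*(j + 4)*(j^2 - j - 6) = (j - 5)*(j - 3)*(j + 4)*(j + 2)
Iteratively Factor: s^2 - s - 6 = (s - 3)*(s + 2)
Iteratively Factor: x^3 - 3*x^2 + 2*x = (x)*(x^2 - 3*x + 2) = x*(x - 1)*(x - 2)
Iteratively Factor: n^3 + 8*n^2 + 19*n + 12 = (n + 3)*(n^2 + 5*n + 4) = (n + 1)*(n + 3)*(n + 4)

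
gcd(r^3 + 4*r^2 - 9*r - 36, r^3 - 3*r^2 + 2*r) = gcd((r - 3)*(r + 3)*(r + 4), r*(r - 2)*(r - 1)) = 1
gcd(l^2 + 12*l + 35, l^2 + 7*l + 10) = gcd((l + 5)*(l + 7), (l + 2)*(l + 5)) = l + 5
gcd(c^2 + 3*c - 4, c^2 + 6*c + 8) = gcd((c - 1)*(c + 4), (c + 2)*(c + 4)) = c + 4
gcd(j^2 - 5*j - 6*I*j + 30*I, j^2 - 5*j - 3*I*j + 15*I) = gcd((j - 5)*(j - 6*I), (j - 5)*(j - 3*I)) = j - 5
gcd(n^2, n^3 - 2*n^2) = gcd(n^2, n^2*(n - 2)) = n^2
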